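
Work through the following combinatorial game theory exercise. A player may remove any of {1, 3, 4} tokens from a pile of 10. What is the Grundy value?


The subtraction set is S = {1, 3, 4}.
G(k) = mex{ G(k - s) : s in S, s <= k }. We compute iteratively: G(0) = 0.
G(1) = mex({0}) = 1
G(2) = mex({1}) = 0
G(3) = mex({0}) = 1
G(4) = mex({0, 1}) = 2
G(5) = mex({0, 1, 2}) = 3
G(6) = mex({0, 1, 3}) = 2
G(7) = mex({1, 2}) = 0
G(8) = mex({0, 2, 3}) = 1
G(9) = mex({1, 2, 3}) = 0
G(10) = mex({0, 2}) = 1
Therefore G(10) = 1.

1


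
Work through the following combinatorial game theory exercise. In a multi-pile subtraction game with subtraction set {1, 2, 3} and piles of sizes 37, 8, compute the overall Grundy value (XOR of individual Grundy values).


Subtraction set: {1, 2, 3}
For this subtraction set, G(n) = n mod 4 (period = max + 1 = 4).
Pile 1 (size 37): G(37) = 37 mod 4 = 1
Pile 2 (size 8): G(8) = 8 mod 4 = 0
Total Grundy value = XOR of all: 1 XOR 0 = 1

1


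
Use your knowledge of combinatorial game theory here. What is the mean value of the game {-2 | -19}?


Game = {-2 | -19}, a switch {a | b} with numbers a > b.
Its thermograph has left wall a - t and right wall b + t, which meet at t = (a - b)/2, where both equal (a + b)/2. So the mast (mean value) is at (a + b)/2.
Mean = (-2 + (-19))/2 = -21/2 = -21/2

-21/2


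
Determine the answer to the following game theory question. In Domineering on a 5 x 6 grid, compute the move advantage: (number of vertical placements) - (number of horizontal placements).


Board is 5 x 6 (rows x cols).
Left (vertical) placements: (rows-1) * cols = 4 * 6 = 24
Right (horizontal) placements: rows * (cols-1) = 5 * 5 = 25
Advantage = Left - Right = 24 - 25 = -1

-1


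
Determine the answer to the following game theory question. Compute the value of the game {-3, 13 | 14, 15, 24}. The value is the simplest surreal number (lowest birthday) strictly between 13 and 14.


Left options: {-3, 13}, max = 13
Right options: {14, 15, 24}, min = 14
All options are numbers and max(Left) < min(Right), so by the simplicity theorem the value is the simplest (earliest-born) number strictly between 13 and 14.
No integer lies strictly between 13 and 14, so the value is the dyadic rational m/2^k in the interval with the smallest k (then m odd); search k = 1, 2, ...:
Denominator 2: 27/2 lies strictly between 13 and 14 -- found.
The simplest number in the interval is 27/2.
Game value = 27/2

27/2


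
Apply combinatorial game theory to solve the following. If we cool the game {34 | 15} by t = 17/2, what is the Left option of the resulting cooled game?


Original game: {34 | 15} (a switch {a | b} with a > b).
Cooling by t (for t below the temperature (a - b)/2 = 19/2) taxes each move by t: {a | b} cooled by t is {a - t | b + t}.
Cooling amount: t = 17/2
Cooled Left option: 34 - 17/2 = 51/2
Cooled Right option: 15 + 17/2 = 47/2
Cooled game: {51/2 | 47/2}
Left option = 51/2

51/2


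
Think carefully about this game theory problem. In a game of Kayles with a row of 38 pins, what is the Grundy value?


Kayles: a move removes 1 or 2 adjacent pins from a contiguous row.
Removing pins from a row of k leaves two independent rows (a, b) with a + b = k - 1 (one pin) or a + b = k - 2 (two pins); an end removal gives a = 0.
By Sprague-Grundy, G(k) = mex{ G(a) XOR G(b) } over all these splits. G(0) = 0.
G(1): splits (0,0):0^0=0 -> mex({0}) = 1
G(2): splits (0,1):0^1=1 (0,0):0^0=0 -> mex({0, 1}) = 2
G(3): splits (0,2):0^2=2 (1,1):1^1=0 (0,1):0^1=1 -> mex({0, 1, 2}) = 3
G(4): splits (0,3):0^3=3 (1,2):1^2=3 (0,2):0^2=2 (1,1):1^1=0 -> mex({0, 2, 3}) = 1
G(5): splits (0,4):0^1=1 (1,3):1^3=2 (2,2):2^2=0 (0,3):0^3=3 (1,2):1^2=3 -> mex({0, 1, 2, 3}) = 4
G(6) = mex({0, 1, 2, 4}) = 3
G(7) = mex({0, 1, 3, 4, 5}) = 2
G(8) = mex({0, 2, 3, 5, 6}) = 1
G(9) = mex({0, 1, 2, 3, 6, 7}) = 4
G(10) = mex({0, 1, 3, 4, 5, 7}) = 2
G(11) = mex({0, 1, 2, 3, 4, 5}) = 6
G(12) = mex({0, 1, 2, 3, 5, 6, 7}) = 4
G(13) = mex({0, 2, 3, 4, 6, 7}) = 1
G(14) = mex({0, 1, 4, 5, 6, 7}) = 2
G(15) = mex({0, 1, 2, 3, 4, 5, 6}) = 7
G(16) = mex({0, 2, 3, 5, 6, 7}) = 1
G(17) = mex({0, 1, 2, 3, 5, 6, 7}) = 4
G(18) = mex({0, 1, 2, 4, 5, 6}) = 3
G(19) = mex({0, 1, 3, 4, 5, 7}) = 2
G(20) = mex({0, 2, 3, 4, 5, 6, 7}) = 1
G(21) = mex({0, 1, 2, 3, 5, 6, 7}) = 4
G(22) = mex({0, 1, 2, 3, 4, 5, 7}) = 6
G(23) = mex({0, 1, 2, 3, 4, 5, 6}) = 7
G(24) = mex({0, 1, 2, 3, 5, 6, 7}) = 4
G(25) = mex({0, 2, 3, 4, 6, 7}) = 1
G(26) = mex({0, 1, 3, 4, 5, 6, 7}) = 2
G(27) = mex({0, 1, 2, 3, 4, 5, 6, 7}) = 8
G(28) = mex({0, 1, 2, 3, 4, 6, 7, 8}) = 5
G(29) = mex({0, 1, 2, 3, 5, 6, 7, 8, 9}) = 4
G(30) = mex({0, 1, 2, 3, 4, 5, 6, 9, 10}) = 7
G(31) = mex({0, 1, 3, 4, 5, 7, 10, 11}) = 2
G(32) = mex({0, 2, 3, 4, 5, 6, 7, 9, 11}) = 1
G(33) = mex({0, 1, 2, 3, 4, 5, 6, 7, 9, 12}) = 8
G(34) = mex({0, 1, 2, 3, 4, 5, 7, 8, 11, 12}) = 6
G(35) = mex({0, 1, 2, 3, 4, 5, 6, 8, 9, 10, 11}) = 7
G(36) = mex({0, 1, 2, 3, 5, 6, 7, 9, 10}) = 4
G(37) = mex({0, 2, 3, 4, 6, 7, 9, 10, 11, 12}) = 1
G(38) = mex({0, 1, 3, 4, 5, 6, 7, 9, 10, 11, 12}) = 2
Therefore G(38) = 2.

2


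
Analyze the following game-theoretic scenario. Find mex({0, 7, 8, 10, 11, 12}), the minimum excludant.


Set = {0, 7, 8, 10, 11, 12}
0 is in the set.
1 is NOT in the set. This is the mex.
mex = 1

1


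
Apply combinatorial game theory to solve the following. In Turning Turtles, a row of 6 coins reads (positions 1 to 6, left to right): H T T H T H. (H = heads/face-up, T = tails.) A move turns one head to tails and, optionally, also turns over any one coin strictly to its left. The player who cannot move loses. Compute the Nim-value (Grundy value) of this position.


Coins: H T T H T H
Key fact: a single head at position k behaves exactly like a Nim heap of size k (turning it to T and optionally flipping a coin at j < k corresponds to moving the heap from k to j, or to 0), and heads combine as a disjunctive sum (two heads at the same place would cancel, matching j XOR j = 0). So the Nim-value is the XOR of the 1-indexed positions of the heads.
Face-up positions (1-indexed): [1, 4, 6]
XOR 0 with 1: 0 XOR 1 = 1
XOR 1 with 4: 1 XOR 4 = 5
XOR 5 with 6: 5 XOR 6 = 3
Nim-value = 3

3


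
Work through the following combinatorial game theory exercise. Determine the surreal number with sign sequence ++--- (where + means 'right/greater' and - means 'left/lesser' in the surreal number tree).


Sign expansion: ++---
Rule: track bounds (lo, hi), initially (-inf, +inf). On '+', the current value becomes lo and we move to the simplest number in (value, hi): value + 1 if hi = +inf, otherwise the midpoint (value + hi)/2. On '-', the current value becomes hi and we move to value - 1 if lo = -inf, otherwise the midpoint (lo + value)/2.
Start at 0.
Step 1: sign = +, move right. Bounds: (0, +inf). Value = 1
Step 2: sign = +, move right. Bounds: (1, +inf). Value = 2
Step 3: sign = -, move left. Bounds: (1, 2). Value = 3/2
Step 4: sign = -, move left. Bounds: (1, 3/2). Value = 5/4
Step 5: sign = -, move left. Bounds: (1, 5/4). Value = 9/8
The surreal number with sign expansion ++--- is 9/8.

9/8


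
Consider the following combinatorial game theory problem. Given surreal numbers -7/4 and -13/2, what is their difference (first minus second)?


x = -7/4, y = -13/2
Converting to common denominator: 4
x = -7/4, y = -26/4
x - y = -7/4 - -13/2 = 19/4

19/4


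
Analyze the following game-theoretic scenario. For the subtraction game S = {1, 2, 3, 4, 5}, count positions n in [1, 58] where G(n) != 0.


Subtraction set S = {1, 2, 3, 4, 5}, so G(n) = n mod 6.
G(n) = 0 when n is a multiple of 6.
Multiples of 6 in [1, 58]: 9
N-positions (nonzero Grundy) = 58 - 9 = 49

49


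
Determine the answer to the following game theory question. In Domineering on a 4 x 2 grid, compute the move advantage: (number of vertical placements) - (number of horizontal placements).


Board is 4 x 2 (rows x cols).
Left (vertical) placements: (rows-1) * cols = 3 * 2 = 6
Right (horizontal) placements: rows * (cols-1) = 4 * 1 = 4
Advantage = Left - Right = 6 - 4 = 2

2


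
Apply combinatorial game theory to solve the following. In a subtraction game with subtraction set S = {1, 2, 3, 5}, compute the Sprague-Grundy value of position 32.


The subtraction set is S = {1, 2, 3, 5}.
G(k) = mex{ G(k - s) : s in S, s <= k }. We compute iteratively: G(0) = 0.
G(1) = mex({0}) = 1
G(2) = mex({0, 1}) = 2
G(3) = mex({0, 1, 2}) = 3
G(4) = mex({1, 2, 3}) = 0
G(5) = mex({0, 2, 3}) = 1
G(6) = mex({0, 1, 3}) = 2
G(7) = mex({0, 1, 2}) = 3
G(8) = mex({1, 2, 3}) = 0
Observe that G(4)..G(8) = 0, 1, 2, 3, 0 repeats G(0)..G(4) = 0, 1, 2, 3, 0.
For k >= max(S) = 5, G(k) is determined by the previous 5 values G(k-5)..G(k-1); a window of 5 consecutive values has recurred shifted by 4, so by induction G(k + 4) = G(k) for all k >= 0: the sequence is periodic from the start with period 4.
One period: G(0..3) = 0, 1, 2, 3.
32 mod 4 = 0, so G(32) = G(0) = 0.

0


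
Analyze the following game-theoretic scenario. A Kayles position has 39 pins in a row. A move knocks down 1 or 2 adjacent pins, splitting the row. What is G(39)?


Kayles: a move removes 1 or 2 adjacent pins from a contiguous row.
Removing pins from a row of k leaves two independent rows (a, b) with a + b = k - 1 (one pin) or a + b = k - 2 (two pins); an end removal gives a = 0.
By Sprague-Grundy, G(k) = mex{ G(a) XOR G(b) } over all these splits. G(0) = 0.
G(1): splits (0,0):0^0=0 -> mex({0}) = 1
G(2): splits (0,1):0^1=1 (0,0):0^0=0 -> mex({0, 1}) = 2
G(3): splits (0,2):0^2=2 (1,1):1^1=0 (0,1):0^1=1 -> mex({0, 1, 2}) = 3
G(4): splits (0,3):0^3=3 (1,2):1^2=3 (0,2):0^2=2 (1,1):1^1=0 -> mex({0, 2, 3}) = 1
G(5): splits (0,4):0^1=1 (1,3):1^3=2 (2,2):2^2=0 (0,3):0^3=3 (1,2):1^2=3 -> mex({0, 1, 2, 3}) = 4
G(6) = mex({0, 1, 2, 4}) = 3
G(7) = mex({0, 1, 3, 4, 5}) = 2
G(8) = mex({0, 2, 3, 5, 6}) = 1
G(9) = mex({0, 1, 2, 3, 6, 7}) = 4
G(10) = mex({0, 1, 3, 4, 5, 7}) = 2
G(11) = mex({0, 1, 2, 3, 4, 5}) = 6
G(12) = mex({0, 1, 2, 3, 5, 6, 7}) = 4
G(13) = mex({0, 2, 3, 4, 6, 7}) = 1
G(14) = mex({0, 1, 4, 5, 6, 7}) = 2
G(15) = mex({0, 1, 2, 3, 4, 5, 6}) = 7
G(16) = mex({0, 2, 3, 5, 6, 7}) = 1
G(17) = mex({0, 1, 2, 3, 5, 6, 7}) = 4
G(18) = mex({0, 1, 2, 4, 5, 6}) = 3
G(19) = mex({0, 1, 3, 4, 5, 7}) = 2
G(20) = mex({0, 2, 3, 4, 5, 6, 7}) = 1
G(21) = mex({0, 1, 2, 3, 5, 6, 7}) = 4
G(22) = mex({0, 1, 2, 3, 4, 5, 7}) = 6
G(23) = mex({0, 1, 2, 3, 4, 5, 6}) = 7
G(24) = mex({0, 1, 2, 3, 5, 6, 7}) = 4
G(25) = mex({0, 2, 3, 4, 6, 7}) = 1
G(26) = mex({0, 1, 3, 4, 5, 6, 7}) = 2
G(27) = mex({0, 1, 2, 3, 4, 5, 6, 7}) = 8
G(28) = mex({0, 1, 2, 3, 4, 6, 7, 8}) = 5
G(29) = mex({0, 1, 2, 3, 5, 6, 7, 8, 9}) = 4
G(30) = mex({0, 1, 2, 3, 4, 5, 6, 9, 10}) = 7
G(31) = mex({0, 1, 3, 4, 5, 7, 10, 11}) = 2
G(32) = mex({0, 2, 3, 4, 5, 6, 7, 9, 11}) = 1
G(33) = mex({0, 1, 2, 3, 4, 5, 6, 7, 9, 12}) = 8
G(34) = mex({0, 1, 2, 3, 4, 5, 7, 8, 11, 12}) = 6
G(35) = mex({0, 1, 2, 3, 4, 5, 6, 8, 9, 10, 11}) = 7
G(36) = mex({0, 1, 2, 3, 5, 6, 7, 9, 10}) = 4
G(37) = mex({0, 2, 3, 4, 6, 7, 9, 10, 11, 12}) = 1
G(38) = mex({0, 1, 3, 4, 5, 6, 7, 9, 10, 11, 12}) = 2
G(39) = mex({0, 1, 2, 4, 5, 6, 7, 9, 10, 12, 14}) = 3
Therefore G(39) = 3.

3


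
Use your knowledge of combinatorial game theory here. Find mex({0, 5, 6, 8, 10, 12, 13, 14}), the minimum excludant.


Set = {0, 5, 6, 8, 10, 12, 13, 14}
0 is in the set.
1 is NOT in the set. This is the mex.
mex = 1

1


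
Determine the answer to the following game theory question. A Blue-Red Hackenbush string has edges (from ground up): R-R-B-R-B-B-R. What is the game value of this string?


Edges (from ground): R-R-B-R-B-B-R
By Berlekamp's sign-expansion rule, a Blue-Red Hackenbush stalk has the value of the surreal number whose sign sequence is the edge sequence with B -> + and R -> -.
Sign sequence: --+-++-
Trace the sign expansion in the surreal number tree, starting from 0:
Edge 1: R (sign -) -> bounds (-inf, 0), value = -1
Edge 2: R (sign -) -> bounds (-inf, -1), value = -2
Edge 3: B (sign +) -> bounds (-2, -1), value = -3/2
Edge 4: R (sign -) -> bounds (-2, -3/2), value = -7/4
Edge 5: B (sign +) -> bounds (-7/4, -3/2), value = -13/8
Edge 6: B (sign +) -> bounds (-13/8, -3/2), value = -25/16
Edge 7: R (sign -) -> bounds (-13/8, -25/16), value = -51/32
Game value = -51/32

-51/32


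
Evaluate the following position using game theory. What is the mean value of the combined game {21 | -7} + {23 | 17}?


G1 = {21 | -7}, G2 = {23 | 17}
Each is a switch {a | b} with numbers a > b; its mean value is (a + b)/2, and mean value is additive over game sums: m(G1 + G2) = m(G1) + m(G2).
Mean of G1 = (21 + (-7))/2 = 14/2 = 7
Mean of G2 = (23 + (17))/2 = 40/2 = 20
Mean of G1 + G2 = 7 + 20 = 27

27


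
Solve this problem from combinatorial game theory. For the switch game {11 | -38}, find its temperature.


The game is {11 | -38}, a switch {a | b} with numbers a > b.
Cooling {a | b} by t gives {a - t | b + t}, which stops being hot when a - t = b + t, i.e. at t = (a - b)/2. So the temperature of a switch is (a - b)/2.
Temperature = (Left option - Right option) / 2
= (11 - (-38)) / 2
= 49 / 2
= 49/2

49/2


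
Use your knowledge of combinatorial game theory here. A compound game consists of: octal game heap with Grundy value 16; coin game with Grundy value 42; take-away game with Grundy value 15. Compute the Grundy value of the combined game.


By the Sprague-Grundy theorem, the Grundy value of a sum of games is the XOR of individual Grundy values.
octal game heap: Grundy value = 16. Running XOR: 0 XOR 16 = 16
coin game: Grundy value = 42. Running XOR: 16 XOR 42 = 58
take-away game: Grundy value = 15. Running XOR: 58 XOR 15 = 53
The combined Grundy value is 53.

53


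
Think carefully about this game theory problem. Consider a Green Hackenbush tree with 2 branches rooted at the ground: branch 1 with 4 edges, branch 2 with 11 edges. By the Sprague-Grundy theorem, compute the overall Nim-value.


The tree has 2 branches from the ground vertex.
In Green Hackenbush, the Nim-value of a simple path of length k is k.
Branch 1: length 4, Nim-value = 4
Branch 2: length 11, Nim-value = 11
Total Nim-value = XOR of all branch values:
0 XOR 4 = 4
4 XOR 11 = 15
Nim-value of the tree = 15

15


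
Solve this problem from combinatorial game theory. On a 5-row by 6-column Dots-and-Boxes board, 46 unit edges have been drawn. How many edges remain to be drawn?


Grid: 5 x 6 boxes, i.e. 6 rows and 7 columns of dots.
Horizontal edges: (rows + 1) * cols = 6 * 6 = 36
Vertical edges: rows * (cols + 1) = 5 * 7 = 35
Total edges: 36 + 35 = 71
Edges drawn: 46
Remaining: 71 - 46 = 25

25


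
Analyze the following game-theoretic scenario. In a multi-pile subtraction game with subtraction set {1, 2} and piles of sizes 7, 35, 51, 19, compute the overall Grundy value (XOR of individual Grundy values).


Subtraction set: {1, 2}
For this subtraction set, G(n) = n mod 3 (period = max + 1 = 3).
Pile 1 (size 7): G(7) = 7 mod 3 = 1
Pile 2 (size 35): G(35) = 35 mod 3 = 2
Pile 3 (size 51): G(51) = 51 mod 3 = 0
Pile 4 (size 19): G(19) = 19 mod 3 = 1
Total Grundy value = XOR of all: 1 XOR 2 XOR 0 XOR 1 = 2

2


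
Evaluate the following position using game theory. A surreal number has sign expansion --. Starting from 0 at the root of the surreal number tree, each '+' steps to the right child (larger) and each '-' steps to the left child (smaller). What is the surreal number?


Sign expansion: --
Rule: track bounds (lo, hi), initially (-inf, +inf). On '+', the current value becomes lo and we move to the simplest number in (value, hi): value + 1 if hi = +inf, otherwise the midpoint (value + hi)/2. On '-', the current value becomes hi and we move to value - 1 if lo = -inf, otherwise the midpoint (lo + value)/2.
Start at 0.
Step 1: sign = -, move left. Bounds: (-inf, 0). Value = -1
Step 2: sign = -, move left. Bounds: (-inf, -1). Value = -2
The surreal number with sign expansion -- is -2.

-2


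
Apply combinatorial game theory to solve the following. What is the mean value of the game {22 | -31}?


Game = {22 | -31}, a switch {a | b} with numbers a > b.
Its thermograph has left wall a - t and right wall b + t, which meet at t = (a - b)/2, where both equal (a + b)/2. So the mast (mean value) is at (a + b)/2.
Mean = (22 + (-31))/2 = -9/2 = -9/2

-9/2


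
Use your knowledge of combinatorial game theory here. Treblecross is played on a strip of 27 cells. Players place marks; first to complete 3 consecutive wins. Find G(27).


Treblecross: place X on empty cells; 3-in-a-row wins.
Playing within two cells of an existing X lets the opponent win at once, so sensible play treats the cells i-2..i+2 around each X as dead. The player left with no safe cell loses, so this is a normal-play take-away game on strips of safe cells.
Placing X at cell i (0-indexed) of a strip of k safe cells leaves independent strips of sizes max(0, i-2) and max(0, k-i-3). Hence G(k) = mex{ G(max(0,i-2)) XOR G(max(0,k-i-3)) : 0 <= i < k }, with G(0) = 0.
G(1): splits (0,0):0^0=0 -> mex({0}) = 1
G(2): splits (0,0):0^0=0 -> mex({0}) = 1
G(3): splits (0,0):0^0=0 -> mex({0}) = 1
G(4): splits (0,1):0^1=1 (0,0):0^0=0 -> mex({0, 1}) = 2
G(5): splits (0,2):0^1=1 (0,1):0^1=1 (0,0):0^0=0 -> mex({0, 1}) = 2
G(6) = mex({1}) = 0
G(7) = mex({0, 1, 2}) = 3
G(8) = mex({0, 1, 2}) = 3
G(9) = mex({0, 2}) = 1
G(10) = mex({0, 2, 3}) = 1
G(11) = mex({0, 3}) = 1
G(12) = mex({1, 3}) = 0
G(13) = mex({0, 1, 2, 3}) = 4
G(14) = mex({0, 1, 2}) = 3
G(15) = mex({0, 1, 2}) = 3
G(16) = mex({0, 1, 2, 4}) = 3
G(17) = mex({0, 1, 3, 4}) = 2
G(18) = mex({0, 1, 3, 4}) = 2
G(19) = mex({0, 1, 3, 5}) = 2
G(20) = mex({0, 1, 2, 3, 5}) = 4
G(21) = mex({0, 1, 2, 3, 5}) = 4
G(22) = mex({1, 2, 6}) = 0
G(23) = mex({0, 1, 2, 3, 4, 6}) = 5
G(24) = mex({0, 1, 2, 3, 4}) = 5
G(25) = mex({0, 1, 3, 4, 7}) = 2
G(26) = mex({0, 1, 3, 4, 5, 7}) = 2
G(27) = mex({0, 1, 3, 5}) = 2
Therefore G(27) = 2.

2


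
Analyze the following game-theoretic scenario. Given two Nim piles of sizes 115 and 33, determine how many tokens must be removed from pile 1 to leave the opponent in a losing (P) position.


Piles: 115 and 33
Current XOR: 115 XOR 33 = 82 (non-zero, so this is an N-position).
To make the XOR zero, we need to find a move that balances the piles.
For pile 1 (size 115): target = 115 XOR 82 = 33
We reduce pile 1 from 115 to 33.
Tokens removed: 115 - 33 = 82
Verification: 33 XOR 33 = 0

82


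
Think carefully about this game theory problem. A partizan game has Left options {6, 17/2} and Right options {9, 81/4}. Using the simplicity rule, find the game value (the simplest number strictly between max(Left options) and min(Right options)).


Left options: {6, 17/2}, max = 17/2
Right options: {9, 81/4}, min = 9
All options are numbers and max(Left) < min(Right), so by the simplicity theorem the value is the simplest (earliest-born) number strictly between 17/2 and 9.
No integer lies strictly between 17/2 and 9, so the value is the dyadic rational m/2^k in the interval with the smallest k (then m odd); search k = 1, 2, ...:
Denominator 2: no odd multiple of 1/2 lies strictly between 17/2 and 9.
Denominator 4: 35/4 lies strictly between 17/2 and 9 -- found.
The simplest number in the interval is 35/4.
Game value = 35/4

35/4


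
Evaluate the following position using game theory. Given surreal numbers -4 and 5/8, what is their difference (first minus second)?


x = -4, y = 5/8
Converting to common denominator: 8
x = -32/8, y = 5/8
x - y = -4 - 5/8 = -37/8

-37/8


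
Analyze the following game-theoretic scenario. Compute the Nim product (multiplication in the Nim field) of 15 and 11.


Nim multiplication is bilinear over XOR: (u XOR v) * w = (u*w) XOR (v*w).
So we split each operand into its bit components and XOR the pairwise Nim products.
15 = 1 + 2 + 4 + 8 (as XOR of powers of 2).
11 = 1 + 2 + 8 (as XOR of powers of 2).
Using the standard Nim-product table on single bits:
  2*2 = 3,   2*4 = 8,   2*8 = 12,
  4*4 = 6,   4*8 = 11,  8*8 = 13,
and  1*x = x (identity), k*l = l*k (commutative).
Pairwise Nim products:
  1 * 1 = 1
  1 * 2 = 2
  1 * 8 = 8
  2 * 1 = 2
  2 * 2 = 3
  2 * 8 = 12
  4 * 1 = 4
  4 * 2 = 8
  4 * 8 = 11
  8 * 1 = 8
  8 * 2 = 12
  8 * 8 = 13
XOR them: 1 XOR 2 XOR 8 XOR 2 XOR 3 XOR 12 XOR 4 XOR 8 XOR 11 XOR 8 XOR 12 XOR 13 = 8.
Result: 15 * 11 = 8 (in Nim).

8


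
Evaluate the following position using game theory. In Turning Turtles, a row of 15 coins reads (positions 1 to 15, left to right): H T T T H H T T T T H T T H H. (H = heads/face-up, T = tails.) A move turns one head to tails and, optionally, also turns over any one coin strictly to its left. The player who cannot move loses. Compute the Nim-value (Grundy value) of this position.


Coins: H T T T H H T T T T H T T H H
Key fact: a single head at position k behaves exactly like a Nim heap of size k (turning it to T and optionally flipping a coin at j < k corresponds to moving the heap from k to j, or to 0), and heads combine as a disjunctive sum (two heads at the same place would cancel, matching j XOR j = 0). So the Nim-value is the XOR of the 1-indexed positions of the heads.
Face-up positions (1-indexed): [1, 5, 6, 11, 14, 15]
XOR 0 with 1: 0 XOR 1 = 1
XOR 1 with 5: 1 XOR 5 = 4
XOR 4 with 6: 4 XOR 6 = 2
XOR 2 with 11: 2 XOR 11 = 9
XOR 9 with 14: 9 XOR 14 = 7
XOR 7 with 15: 7 XOR 15 = 8
Nim-value = 8

8


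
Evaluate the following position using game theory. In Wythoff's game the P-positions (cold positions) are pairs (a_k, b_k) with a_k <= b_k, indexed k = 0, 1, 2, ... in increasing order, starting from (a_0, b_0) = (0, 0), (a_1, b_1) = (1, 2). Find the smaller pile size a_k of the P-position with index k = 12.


By Wythoff's theorem, a_k = floor(k * phi) and b_k = floor(k * phi^2) = a_k + k, where phi = (1 + sqrt(5))/2 is the golden ratio.
phi = (1 + sqrt(5))/2 = 1.618034
k = 12
k * phi = 12 * 1.618034 = 19.416408
a_12 = floor(k * phi) = 19

19


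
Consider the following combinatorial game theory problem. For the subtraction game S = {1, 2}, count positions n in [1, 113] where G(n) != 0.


Subtraction set S = {1, 2}, so G(n) = n mod 3.
G(n) = 0 when n is a multiple of 3.
Multiples of 3 in [1, 113]: 37
N-positions (nonzero Grundy) = 113 - 37 = 76

76


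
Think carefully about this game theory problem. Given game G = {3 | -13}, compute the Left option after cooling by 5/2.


Original game: {3 | -13} (a switch {a | b} with a > b).
Cooling by t (for t below the temperature (a - b)/2 = 8) taxes each move by t: {a | b} cooled by t is {a - t | b + t}.
Cooling amount: t = 5/2
Cooled Left option: 3 - 5/2 = 1/2
Cooled Right option: -13 + 5/2 = -21/2
Cooled game: {1/2 | -21/2}
Left option = 1/2

1/2


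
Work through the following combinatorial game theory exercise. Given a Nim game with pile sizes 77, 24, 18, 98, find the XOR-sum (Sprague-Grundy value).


We need the XOR (exclusive or) of all pile sizes.
After XOR-ing pile 1 (size 77): 0 XOR 77 = 77
After XOR-ing pile 2 (size 24): 77 XOR 24 = 85
After XOR-ing pile 3 (size 18): 85 XOR 18 = 71
After XOR-ing pile 4 (size 98): 71 XOR 98 = 37
The Nim-value of this position is 37.

37


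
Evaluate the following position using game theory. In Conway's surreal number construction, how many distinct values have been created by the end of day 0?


Day 0: {|} = 0 is born. Count = 1.
Day n: the number of surreal numbers born by day n is 2^(n+1) - 1.
By day 0: 2^1 - 1 = 1
By day 0: 1 surreal numbers.

1


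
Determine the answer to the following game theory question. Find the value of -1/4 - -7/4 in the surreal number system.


x = -1/4, y = -7/4
Converting to common denominator: 4
x = -1/4, y = -7/4
x - y = -1/4 - -7/4 = 3/2

3/2


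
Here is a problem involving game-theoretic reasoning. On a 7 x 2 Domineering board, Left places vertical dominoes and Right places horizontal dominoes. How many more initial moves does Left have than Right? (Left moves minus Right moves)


Board is 7 x 2 (rows x cols).
Left (vertical) placements: (rows-1) * cols = 6 * 2 = 12
Right (horizontal) placements: rows * (cols-1) = 7 * 1 = 7
Advantage = Left - Right = 12 - 7 = 5

5


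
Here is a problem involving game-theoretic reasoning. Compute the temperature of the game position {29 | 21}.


The game is {29 | 21}, a switch {a | b} with numbers a > b.
Cooling {a | b} by t gives {a - t | b + t}, which stops being hot when a - t = b + t, i.e. at t = (a - b)/2. So the temperature of a switch is (a - b)/2.
Temperature = (Left option - Right option) / 2
= (29 - (21)) / 2
= 8 / 2
= 4

4


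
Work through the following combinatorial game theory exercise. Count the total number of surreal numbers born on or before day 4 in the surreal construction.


Day 0: {|} = 0 is born. Count = 1.
Day n: the number of surreal numbers born by day n is 2^(n+1) - 1.
By day 0: 2^1 - 1 = 1
By day 1: 2^2 - 1 = 3
By day 2: 2^3 - 1 = 7
By day 3: 2^4 - 1 = 15
By day 4: 2^5 - 1 = 31
By day 4: 31 surreal numbers.

31


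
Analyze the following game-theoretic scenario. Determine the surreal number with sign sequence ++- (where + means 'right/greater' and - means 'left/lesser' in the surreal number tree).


Sign expansion: ++-
Rule: track bounds (lo, hi), initially (-inf, +inf). On '+', the current value becomes lo and we move to the simplest number in (value, hi): value + 1 if hi = +inf, otherwise the midpoint (value + hi)/2. On '-', the current value becomes hi and we move to value - 1 if lo = -inf, otherwise the midpoint (lo + value)/2.
Start at 0.
Step 1: sign = +, move right. Bounds: (0, +inf). Value = 1
Step 2: sign = +, move right. Bounds: (1, +inf). Value = 2
Step 3: sign = -, move left. Bounds: (1, 2). Value = 3/2
The surreal number with sign expansion ++- is 3/2.

3/2


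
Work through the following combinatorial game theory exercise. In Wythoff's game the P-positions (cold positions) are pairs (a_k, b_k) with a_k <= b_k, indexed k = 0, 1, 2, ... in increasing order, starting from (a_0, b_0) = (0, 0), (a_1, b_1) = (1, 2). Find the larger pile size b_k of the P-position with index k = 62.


By Wythoff's theorem, a_k = floor(k * phi) and b_k = floor(k * phi^2) = a_k + k, where phi = (1 + sqrt(5))/2 is the golden ratio.
phi = (1 + sqrt(5))/2 = 1.618034
phi^2 = phi + 1 = 2.618034
k = 62
k * phi^2 = 62 * 2.618034 = 162.318107
b_62 = floor(k * phi^2) = 162 (check: a_62 + k = 100 + 62 = 162)

162


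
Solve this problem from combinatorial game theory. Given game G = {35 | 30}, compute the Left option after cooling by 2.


Original game: {35 | 30} (a switch {a | b} with a > b).
Cooling by t (for t below the temperature (a - b)/2 = 5/2) taxes each move by t: {a | b} cooled by t is {a - t | b + t}.
Cooling amount: t = 2
Cooled Left option: 35 - 2 = 33
Cooled Right option: 30 + 2 = 32
Cooled game: {33 | 32}
Left option = 33

33


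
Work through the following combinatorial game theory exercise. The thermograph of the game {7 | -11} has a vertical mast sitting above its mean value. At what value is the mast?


Game = {7 | -11}, a switch {a | b} with numbers a > b.
Its thermograph has left wall a - t and right wall b + t, which meet at t = (a - b)/2, where both equal (a + b)/2. So the mast (mean value) is at (a + b)/2.
Mean = (7 + (-11))/2 = -4/2 = -2

-2


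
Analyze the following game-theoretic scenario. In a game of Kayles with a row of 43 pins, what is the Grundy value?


Kayles: a move removes 1 or 2 adjacent pins from a contiguous row.
Removing pins from a row of k leaves two independent rows (a, b) with a + b = k - 1 (one pin) or a + b = k - 2 (two pins); an end removal gives a = 0.
By Sprague-Grundy, G(k) = mex{ G(a) XOR G(b) } over all these splits. G(0) = 0.
G(1): splits (0,0):0^0=0 -> mex({0}) = 1
G(2): splits (0,1):0^1=1 (0,0):0^0=0 -> mex({0, 1}) = 2
G(3): splits (0,2):0^2=2 (1,1):1^1=0 (0,1):0^1=1 -> mex({0, 1, 2}) = 3
G(4): splits (0,3):0^3=3 (1,2):1^2=3 (0,2):0^2=2 (1,1):1^1=0 -> mex({0, 2, 3}) = 1
G(5): splits (0,4):0^1=1 (1,3):1^3=2 (2,2):2^2=0 (0,3):0^3=3 (1,2):1^2=3 -> mex({0, 1, 2, 3}) = 4
G(6) = mex({0, 1, 2, 4}) = 3
G(7) = mex({0, 1, 3, 4, 5}) = 2
G(8) = mex({0, 2, 3, 5, 6}) = 1
G(9) = mex({0, 1, 2, 3, 6, 7}) = 4
G(10) = mex({0, 1, 3, 4, 5, 7}) = 2
G(11) = mex({0, 1, 2, 3, 4, 5}) = 6
G(12) = mex({0, 1, 2, 3, 5, 6, 7}) = 4
G(13) = mex({0, 2, 3, 4, 6, 7}) = 1
G(14) = mex({0, 1, 4, 5, 6, 7}) = 2
G(15) = mex({0, 1, 2, 3, 4, 5, 6}) = 7
G(16) = mex({0, 2, 3, 5, 6, 7}) = 1
G(17) = mex({0, 1, 2, 3, 5, 6, 7}) = 4
G(18) = mex({0, 1, 2, 4, 5, 6}) = 3
G(19) = mex({0, 1, 3, 4, 5, 7}) = 2
G(20) = mex({0, 2, 3, 4, 5, 6, 7}) = 1
G(21) = mex({0, 1, 2, 3, 5, 6, 7}) = 4
G(22) = mex({0, 1, 2, 3, 4, 5, 7}) = 6
G(23) = mex({0, 1, 2, 3, 4, 5, 6}) = 7
G(24) = mex({0, 1, 2, 3, 5, 6, 7}) = 4
G(25) = mex({0, 2, 3, 4, 6, 7}) = 1
G(26) = mex({0, 1, 3, 4, 5, 6, 7}) = 2
G(27) = mex({0, 1, 2, 3, 4, 5, 6, 7}) = 8
G(28) = mex({0, 1, 2, 3, 4, 6, 7, 8}) = 5
G(29) = mex({0, 1, 2, 3, 5, 6, 7, 8, 9}) = 4
G(30) = mex({0, 1, 2, 3, 4, 5, 6, 9, 10}) = 7
G(31) = mex({0, 1, 3, 4, 5, 7, 10, 11}) = 2
G(32) = mex({0, 2, 3, 4, 5, 6, 7, 9, 11}) = 1
G(33) = mex({0, 1, 2, 3, 4, 5, 6, 7, 9, 12}) = 8
G(34) = mex({0, 1, 2, 3, 4, 5, 7, 8, 11, 12}) = 6
G(35) = mex({0, 1, 2, 3, 4, 5, 6, 8, 9, 10, 11}) = 7
G(36) = mex({0, 1, 2, 3, 5, 6, 7, 9, 10}) = 4
G(37) = mex({0, 2, 3, 4, 6, 7, 9, 10, 11, 12}) = 1
G(38) = mex({0, 1, 3, 4, 5, 6, 7, 9, 10, 11, 12}) = 2
G(39) = mex({0, 1, 2, 4, 5, 6, 7, 9, 10, 12, 14}) = 3
G(40) = mex({0, 2, 3, 4, 6, 7, 11, 12, 14}) = 1
G(41) = mex({0, 1, 2, 3, 5, 6, 7, 9, 10, 11, 12}) = 4
G(42) = mex({0, 1, 2, 3, 4, 5, 6, 9, 10}) = 7
G(43) = mex({0, 1, 3, 4, 5, 7, 9, 10, 12, 15}) = 2
Therefore G(43) = 2.

2


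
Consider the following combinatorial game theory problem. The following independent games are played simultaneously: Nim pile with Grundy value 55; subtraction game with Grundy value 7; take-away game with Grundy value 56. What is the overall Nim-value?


By the Sprague-Grundy theorem, the Grundy value of a sum of games is the XOR of individual Grundy values.
Nim pile: Grundy value = 55. Running XOR: 0 XOR 55 = 55
subtraction game: Grundy value = 7. Running XOR: 55 XOR 7 = 48
take-away game: Grundy value = 56. Running XOR: 48 XOR 56 = 8
The combined Grundy value is 8.

8


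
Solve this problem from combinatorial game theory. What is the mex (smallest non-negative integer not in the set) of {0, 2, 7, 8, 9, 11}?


Set = {0, 2, 7, 8, 9, 11}
0 is in the set.
1 is NOT in the set. This is the mex.
mex = 1

1


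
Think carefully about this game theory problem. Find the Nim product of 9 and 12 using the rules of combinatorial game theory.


Nim multiplication is bilinear over XOR: (u XOR v) * w = (u*w) XOR (v*w).
So we split each operand into its bit components and XOR the pairwise Nim products.
9 = 1 + 8 (as XOR of powers of 2).
12 = 4 + 8 (as XOR of powers of 2).
Using the standard Nim-product table on single bits:
  2*2 = 3,   2*4 = 8,   2*8 = 12,
  4*4 = 6,   4*8 = 11,  8*8 = 13,
and  1*x = x (identity), k*l = l*k (commutative).
Pairwise Nim products:
  1 * 4 = 4
  1 * 8 = 8
  8 * 4 = 11
  8 * 8 = 13
XOR them: 4 XOR 8 XOR 11 XOR 13 = 10.
Result: 9 * 12 = 10 (in Nim).

10


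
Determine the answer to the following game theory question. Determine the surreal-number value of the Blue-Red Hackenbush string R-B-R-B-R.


Edges (from ground): R-B-R-B-R
By Berlekamp's sign-expansion rule, a Blue-Red Hackenbush stalk has the value of the surreal number whose sign sequence is the edge sequence with B -> + and R -> -.
Sign sequence: -+-+-
Trace the sign expansion in the surreal number tree, starting from 0:
Edge 1: R (sign -) -> bounds (-inf, 0), value = -1
Edge 2: B (sign +) -> bounds (-1, 0), value = -1/2
Edge 3: R (sign -) -> bounds (-1, -1/2), value = -3/4
Edge 4: B (sign +) -> bounds (-3/4, -1/2), value = -5/8
Edge 5: R (sign -) -> bounds (-3/4, -5/8), value = -11/16
Game value = -11/16

-11/16


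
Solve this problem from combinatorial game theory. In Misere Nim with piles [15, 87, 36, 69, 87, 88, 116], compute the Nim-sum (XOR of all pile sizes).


We need the XOR (exclusive or) of all pile sizes.
After XOR-ing pile 1 (size 15): 0 XOR 15 = 15
After XOR-ing pile 2 (size 87): 15 XOR 87 = 88
After XOR-ing pile 3 (size 36): 88 XOR 36 = 124
After XOR-ing pile 4 (size 69): 124 XOR 69 = 57
After XOR-ing pile 5 (size 87): 57 XOR 87 = 110
After XOR-ing pile 6 (size 88): 110 XOR 88 = 54
After XOR-ing pile 7 (size 116): 54 XOR 116 = 66
The Nim-value of this position is 66.

66


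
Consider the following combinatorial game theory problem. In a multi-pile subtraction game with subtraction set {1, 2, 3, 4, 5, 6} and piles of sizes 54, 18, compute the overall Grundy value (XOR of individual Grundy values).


Subtraction set: {1, 2, 3, 4, 5, 6}
For this subtraction set, G(n) = n mod 7 (period = max + 1 = 7).
Pile 1 (size 54): G(54) = 54 mod 7 = 5
Pile 2 (size 18): G(18) = 18 mod 7 = 4
Total Grundy value = XOR of all: 5 XOR 4 = 1

1


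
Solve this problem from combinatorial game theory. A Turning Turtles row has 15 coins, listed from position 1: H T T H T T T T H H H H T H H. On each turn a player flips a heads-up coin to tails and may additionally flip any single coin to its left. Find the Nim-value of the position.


Coins: H T T H T T T T H H H H T H H
Key fact: a single head at position k behaves exactly like a Nim heap of size k (turning it to T and optionally flipping a coin at j < k corresponds to moving the heap from k to j, or to 0), and heads combine as a disjunctive sum (two heads at the same place would cancel, matching j XOR j = 0). So the Nim-value is the XOR of the 1-indexed positions of the heads.
Face-up positions (1-indexed): [1, 4, 9, 10, 11, 12, 14, 15]
XOR 0 with 1: 0 XOR 1 = 1
XOR 1 with 4: 1 XOR 4 = 5
XOR 5 with 9: 5 XOR 9 = 12
XOR 12 with 10: 12 XOR 10 = 6
XOR 6 with 11: 6 XOR 11 = 13
XOR 13 with 12: 13 XOR 12 = 1
XOR 1 with 14: 1 XOR 14 = 15
XOR 15 with 15: 15 XOR 15 = 0
Nim-value = 0

0


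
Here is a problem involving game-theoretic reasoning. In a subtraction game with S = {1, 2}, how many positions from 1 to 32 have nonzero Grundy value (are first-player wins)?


Subtraction set S = {1, 2}, so G(n) = n mod 3.
G(n) = 0 when n is a multiple of 3.
Multiples of 3 in [1, 32]: 10
N-positions (nonzero Grundy) = 32 - 10 = 22

22


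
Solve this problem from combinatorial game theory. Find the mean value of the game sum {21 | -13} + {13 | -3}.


G1 = {21 | -13}, G2 = {13 | -3}
Each is a switch {a | b} with numbers a > b; its mean value is (a + b)/2, and mean value is additive over game sums: m(G1 + G2) = m(G1) + m(G2).
Mean of G1 = (21 + (-13))/2 = 8/2 = 4
Mean of G2 = (13 + (-3))/2 = 10/2 = 5
Mean of G1 + G2 = 4 + 5 = 9

9


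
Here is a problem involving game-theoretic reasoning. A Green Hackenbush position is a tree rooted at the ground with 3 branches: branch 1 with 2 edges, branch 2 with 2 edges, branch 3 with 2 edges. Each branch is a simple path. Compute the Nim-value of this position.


The tree has 3 branches from the ground vertex.
In Green Hackenbush, the Nim-value of a simple path of length k is k.
Branch 1: length 2, Nim-value = 2
Branch 2: length 2, Nim-value = 2
Branch 3: length 2, Nim-value = 2
Total Nim-value = XOR of all branch values:
0 XOR 2 = 2
2 XOR 2 = 0
0 XOR 2 = 2
Nim-value of the tree = 2

2


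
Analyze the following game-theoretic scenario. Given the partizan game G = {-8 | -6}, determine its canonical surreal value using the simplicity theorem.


Left options: {-8}, max = -8
Right options: {-6}, min = -6
All options are numbers and max(Left) < min(Right), so by the simplicity theorem the value is the simplest (earliest-born) number strictly between -8 and -6.
The only integer strictly between -8 and -6 is -7.
No non-integer in the interval can be simpler: if x is a non-integer in the interval, then floor(x) or ceil(x) also lies in the interval (the interval contains an integer), and both are proper prefixes of x's sign expansion, i.e. born earlier. So the game value is -7.
Game value = -7

-7


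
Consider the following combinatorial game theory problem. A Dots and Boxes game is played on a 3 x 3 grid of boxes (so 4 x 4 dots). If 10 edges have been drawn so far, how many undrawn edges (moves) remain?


Grid: 3 x 3 boxes, i.e. 4 rows and 4 columns of dots.
Horizontal edges: (rows + 1) * cols = 4 * 3 = 12
Vertical edges: rows * (cols + 1) = 3 * 4 = 12
Total edges: 12 + 12 = 24
Edges drawn: 10
Remaining: 24 - 10 = 14

14


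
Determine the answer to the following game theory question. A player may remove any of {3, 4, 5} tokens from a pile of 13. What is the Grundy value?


The subtraction set is S = {3, 4, 5}.
G(k) = mex{ G(k - s) : s in S, s <= k }. We compute iteratively: G(0) = 0.
G(1) = mex({}) = 0
G(2) = mex({}) = 0
G(3) = mex({0}) = 1
G(4) = mex({0}) = 1
G(5) = mex({0}) = 1
G(6) = mex({0, 1}) = 2
G(7) = mex({0, 1}) = 2
G(8) = mex({1}) = 0
G(9) = mex({1, 2}) = 0
G(10) = mex({1, 2}) = 0
G(11) = mex({0, 2}) = 1
G(12) = mex({0, 2}) = 1
Observe that G(8)..G(12) = 0, 0, 0, 1, 1 repeats G(0)..G(4) = 0, 0, 0, 1, 1.
For k >= max(S) = 5, G(k) is determined by the previous 5 values G(k-5)..G(k-1); a window of 5 consecutive values has recurred shifted by 8, so by induction G(k + 8) = G(k) for all k >= 0: the sequence is periodic from the start with period 8.
One period: G(0..7) = 0, 0, 0, 1, 1, 1, 2, 2.
13 mod 8 = 5, so G(13) = G(5) = 1.

1


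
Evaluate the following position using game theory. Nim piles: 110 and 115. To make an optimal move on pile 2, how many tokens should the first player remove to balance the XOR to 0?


Piles: 110 and 115
Current XOR: 110 XOR 115 = 29 (non-zero, so this is an N-position).
To make the XOR zero, we need to find a move that balances the piles.
For pile 2 (size 115): target = 115 XOR 29 = 110
We reduce pile 2 from 115 to 110.
Tokens removed: 115 - 110 = 5
Verification: 110 XOR 110 = 0

5


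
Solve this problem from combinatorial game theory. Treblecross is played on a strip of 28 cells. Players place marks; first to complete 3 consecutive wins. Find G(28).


Treblecross: place X on empty cells; 3-in-a-row wins.
Playing within two cells of an existing X lets the opponent win at once, so sensible play treats the cells i-2..i+2 around each X as dead. The player left with no safe cell loses, so this is a normal-play take-away game on strips of safe cells.
Placing X at cell i (0-indexed) of a strip of k safe cells leaves independent strips of sizes max(0, i-2) and max(0, k-i-3). Hence G(k) = mex{ G(max(0,i-2)) XOR G(max(0,k-i-3)) : 0 <= i < k }, with G(0) = 0.
G(1): splits (0,0):0^0=0 -> mex({0}) = 1
G(2): splits (0,0):0^0=0 -> mex({0}) = 1
G(3): splits (0,0):0^0=0 -> mex({0}) = 1
G(4): splits (0,1):0^1=1 (0,0):0^0=0 -> mex({0, 1}) = 2
G(5): splits (0,2):0^1=1 (0,1):0^1=1 (0,0):0^0=0 -> mex({0, 1}) = 2
G(6) = mex({1}) = 0
G(7) = mex({0, 1, 2}) = 3
G(8) = mex({0, 1, 2}) = 3
G(9) = mex({0, 2}) = 1
G(10) = mex({0, 2, 3}) = 1
G(11) = mex({0, 3}) = 1
G(12) = mex({1, 3}) = 0
G(13) = mex({0, 1, 2, 3}) = 4
G(14) = mex({0, 1, 2}) = 3
G(15) = mex({0, 1, 2}) = 3
G(16) = mex({0, 1, 2, 4}) = 3
G(17) = mex({0, 1, 3, 4}) = 2
G(18) = mex({0, 1, 3, 4}) = 2
G(19) = mex({0, 1, 3, 5}) = 2
G(20) = mex({0, 1, 2, 3, 5}) = 4
G(21) = mex({0, 1, 2, 3, 5}) = 4
G(22) = mex({1, 2, 6}) = 0
G(23) = mex({0, 1, 2, 3, 4, 6}) = 5
G(24) = mex({0, 1, 2, 3, 4}) = 5
G(25) = mex({0, 1, 3, 4, 7}) = 2
G(26) = mex({0, 1, 3, 4, 5, 7}) = 2
G(27) = mex({0, 1, 3, 5}) = 2
G(28) = mex({0, 1, 2, 5}) = 3
Therefore G(28) = 3.

3


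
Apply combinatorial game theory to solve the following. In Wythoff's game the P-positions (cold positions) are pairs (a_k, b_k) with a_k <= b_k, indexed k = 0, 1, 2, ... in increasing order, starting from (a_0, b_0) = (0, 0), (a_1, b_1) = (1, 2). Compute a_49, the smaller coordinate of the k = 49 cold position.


By Wythoff's theorem, a_k = floor(k * phi) and b_k = floor(k * phi^2) = a_k + k, where phi = (1 + sqrt(5))/2 is the golden ratio.
phi = (1 + sqrt(5))/2 = 1.618034
k = 49
k * phi = 49 * 1.618034 = 79.283665
a_49 = floor(k * phi) = 79

79


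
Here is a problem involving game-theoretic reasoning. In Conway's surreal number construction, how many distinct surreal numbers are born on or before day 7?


Day 0: {|} = 0 is born. Count = 1.
Day n: the number of surreal numbers born by day n is 2^(n+1) - 1.
By day 0: 2^1 - 1 = 1
By day 1: 2^2 - 1 = 3
By day 2: 2^3 - 1 = 7
By day 3: 2^4 - 1 = 15
By day 4: 2^5 - 1 = 31
By day 5: 2^6 - 1 = 63
By day 6: 2^7 - 1 = 127
By day 7: 2^8 - 1 = 255
By day 7: 255 surreal numbers.

255
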